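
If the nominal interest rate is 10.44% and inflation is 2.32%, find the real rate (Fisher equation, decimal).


Formula: (1 + r_real) = (1 + r_nom) / (1 + inflation)
Substituting: (1 + r_real) = 1.1044 / 1.0232
(1 + r_real) = 1.079359
r_real = 1.079359 - 1 = 0.079359

0.079359


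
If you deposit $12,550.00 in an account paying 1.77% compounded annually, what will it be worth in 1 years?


Formula: FV = P * (1 + r)^n
Substituting: FV = $12,550.00 * (1 + 0.0177)^1
Growth factor: (1.0177)^1 = 1.0177
FV = $12,550.00 * 1.0177 = $12,772.14

$12,772.14


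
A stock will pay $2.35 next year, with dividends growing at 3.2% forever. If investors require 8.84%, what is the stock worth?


Formula: P = D1 / (r - g)
Spread: r - g = 0.0884 - 0.032 = 0.0564
Substituting: P = $2.35 / 0.0564
P = $41.67

$41.67


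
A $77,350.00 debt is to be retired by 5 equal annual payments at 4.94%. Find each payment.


Formula: PMT = PV * r / (1 - (1+r)^(-n))
Denominator: 1 - (1 + 0.0494)^(-5) = 0.214231
Numerator: $77,350.00 * 0.0494 = 3821.09
PMT = 3821.09 / 0.214231 = $17,836.28

$17,836.28


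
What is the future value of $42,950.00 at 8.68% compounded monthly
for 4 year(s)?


Formula: FV = P * (1 + r/m)^(m*t)
Period rate: r/m = 0.0868 / 12 = 0.007233
Total periods: m*t = 12 * 4 = 48
Growth factor: (1 + 0.007233)^48 = 1.413332
FV = $42,950.00 * 1.413332 = $60,702.63

$60,702.63


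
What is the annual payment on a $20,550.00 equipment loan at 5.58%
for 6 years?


Formula: PMT = PV * r / (1 - (1+r)^(-n))
Denominator: 1 - (1 + 0.0558)^(-6) = 0.278045
Numerator: $20,550.00 * 0.0558 = 1146.69
PMT = 1146.69 / 0.278045 = $4,124.11

$4,124.11


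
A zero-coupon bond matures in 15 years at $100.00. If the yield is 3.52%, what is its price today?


Formula: Price = FV / (1 + r)^n
Substituting: Price = $100.00 / (1 + 0.0352)^15
Discount factor: (1.0352)^15 = 1.680211
Price = $100.00 / 1.680211 = $59.52

$59.52


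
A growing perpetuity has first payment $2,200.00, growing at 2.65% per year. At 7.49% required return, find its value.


Formula: PV = C / (r - g)
Spread: r - g = 0.0749 - 0.0265 = 0.0484
Substituting: PV = $2,200.00 / 0.0484
PV = $45,454.55

$45,454.55


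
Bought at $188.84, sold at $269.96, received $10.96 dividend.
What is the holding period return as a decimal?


Formula: HPR = (P1 - P0 + D) / P0
Gain: $269.96 - $188.84 + $10.96 = $92.08
HPR = $92.08 / $188.84 = 0.4876

0.4876


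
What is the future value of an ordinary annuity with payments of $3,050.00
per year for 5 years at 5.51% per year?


Formula: FV = PMT * ((1+r)^n - 1) / r
Growth factor: (1 + 0.0551)^5 = 1.30758
Numerator: 1.30758 - 1 = 0.30758
FV = $3,050.00 * 0.30758 / 0.0551 = $17,025.73

$17,025.73


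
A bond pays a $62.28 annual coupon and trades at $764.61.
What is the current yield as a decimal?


Formula: Current yield = annual coupon / price
Substituting: CY = $62.28 / $764.61
CY = 0.081453

0.081453


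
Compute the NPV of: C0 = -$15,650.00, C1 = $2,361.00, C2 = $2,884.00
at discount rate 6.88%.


Formula: NPV = C0 + C1/(1+r) + C2/(1+r)^2
Discount C1: $2,361.00 / (1 + 0.0688) = $2,209.02
Discount C2: $2,884.00 / (1 + 0.0688)^2 = $2,524.66
NPV = -$15,650.00 + $2,209.02 + $2,524.66 = -$10,916.32

-$10,916.32


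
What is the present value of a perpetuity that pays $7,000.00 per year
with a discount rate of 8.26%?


Formula: PV = C / r
Substituting: PV = $7,000.00 / 0.0826
PV = $84,745.76

$84,745.76


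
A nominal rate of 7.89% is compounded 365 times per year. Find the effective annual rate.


Formula: EAR = (1 + r/m)^m - 1
Period rate: r/m = 0.0789 / 365 = 0.000216
Compounding: (1 + 0.000216)^365 = 1.082087
EAR = 1.082087 - 1 = 0.082087

0.082087


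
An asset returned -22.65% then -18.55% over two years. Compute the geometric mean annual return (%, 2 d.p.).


Formula: Geometric mean = ((1+r1)*(1+r2))^(1/2) - 1
Product: (1 + -0.2265) * (1 + -0.1855) = 0.7735 * 0.8145 = 0.630016
Square root: 0.630016^0.5 = 0.793735
Geometric mean = 0.793735 - 1 = -0.206265
As percentage: -20.63%

-20.63%


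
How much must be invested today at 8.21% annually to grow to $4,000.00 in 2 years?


Formula: PV = FV / (1 + r)^n
Substituting: PV = $4,000.00 / (1 + 0.0821)^2
Discount factor: (1.0821)^2 = 1.17094
PV = $4,000.00 / 1.17094 = $3,416.06

$3,416.06


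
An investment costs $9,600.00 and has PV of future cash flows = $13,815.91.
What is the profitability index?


Formula: PI = PV(cash flows) / initial investment
Substituting: PI = $13,815.91 / $9,600.00
PI = 1.4392

1.4392


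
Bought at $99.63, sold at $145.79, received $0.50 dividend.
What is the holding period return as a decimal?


Formula: HPR = (P1 - P0 + D) / P0
Gain: $145.79 - $99.63 + $0.50 = $46.66
HPR = $46.66 / $99.63 = 0.4683

0.4683


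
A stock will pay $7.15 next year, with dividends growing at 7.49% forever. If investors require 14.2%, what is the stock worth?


Formula: P = D1 / (r - g)
Spread: r - g = 0.142 - 0.0749 = 0.0671
Substituting: P = $7.15 / 0.0671
P = $106.56

$106.56


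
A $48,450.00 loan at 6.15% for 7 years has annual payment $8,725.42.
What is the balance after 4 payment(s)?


Formula: Balance = PV*(1+r)^k - PMT*((1+r)^k - 1)/r
Growth: (1 + 0.0615)^4 = 1.269638
Accumulated factor: ((1+r)^k - 1)/r = 4.384362
Balance = $48,450.00 * 1.269638 - $8,725.42 * 4.384362
Balance = $23,258.58

$23,258.58


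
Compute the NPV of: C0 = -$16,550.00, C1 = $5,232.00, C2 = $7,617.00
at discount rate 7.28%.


Formula: NPV = C0 + C1/(1+r) + C2/(1+r)^2
Discount C1: $5,232.00 / (1 + 0.0728) = $4,876.96
Discount C2: $7,617.00 / (1 + 0.0728)^2 = $6,618.30
NPV = -$16,550.00 + $4,876.96 + $6,618.30 = -$5,054.74

-$5,054.74


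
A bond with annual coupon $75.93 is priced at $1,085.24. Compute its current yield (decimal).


Formula: Current yield = annual coupon / price
Substituting: CY = $75.93 / $1,085.24
CY = 0.069966

0.069966


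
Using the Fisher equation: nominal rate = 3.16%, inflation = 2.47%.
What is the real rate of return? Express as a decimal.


Formula: (1 + r_real) = (1 + r_nom) / (1 + inflation)
Substituting: (1 + r_real) = 1.0316 / 1.0247
(1 + r_real) = 1.006734
r_real = 1.006734 - 1 = 0.006734

0.006734


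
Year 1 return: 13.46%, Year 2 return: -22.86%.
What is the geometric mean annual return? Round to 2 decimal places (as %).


Formula: Geometric mean = ((1+r1)*(1+r2))^(1/2) - 1
Product: (1 + 0.1346) * (1 + -0.2286) = 1.1346 * 0.7714 = 0.87523
Square root: 0.87523^0.5 = 0.935538
Geometric mean = 0.935538 - 1 = -0.064462
As percentage: -6.45%

-6.45%


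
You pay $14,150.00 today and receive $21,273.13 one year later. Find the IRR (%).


Formula: IRR = C1/C0 - 1
Substituting: IRR = $21,273.13 / $14,150.00 - 1
Ratio: 1.503401 - 1 = 0.503401
IRR = 50.3401%

50.3401%


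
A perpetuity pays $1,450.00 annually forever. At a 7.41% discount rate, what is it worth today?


Formula: PV = C / r
Substituting: PV = $1,450.00 / 0.0741
PV = $19,568.15

$19,568.15


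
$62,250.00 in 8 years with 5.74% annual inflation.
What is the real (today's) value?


Formula: Real value = nominal / (1 + inflation)^years
Price level: (1 + 0.0574)^8 = 1.56284
Real value = $62,250.00 / 1.56284 = $39,831.34

$39,831.34


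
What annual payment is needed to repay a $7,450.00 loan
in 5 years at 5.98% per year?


Formula: PMT = PV * r / (1 - (1+r)^(-n))
Denominator: 1 - (1 + 0.0598)^(-5) = 0.252036
Numerator: $7,450.00 * 0.0598 = 445.51
PMT = 445.51 / 0.252036 = $1,767.64

$1,767.64


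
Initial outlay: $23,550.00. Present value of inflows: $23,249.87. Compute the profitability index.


Formula: PI = PV(cash flows) / initial investment
Substituting: PI = $23,249.87 / $23,550.00
PI = 0.9873

0.9873


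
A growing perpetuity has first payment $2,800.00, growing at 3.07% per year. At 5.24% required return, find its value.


Formula: PV = C / (r - g)
Spread: r - g = 0.0524 - 0.0307 = 0.0217
Substituting: PV = $2,800.00 / 0.0217
PV = $129,032.26

$129,032.26


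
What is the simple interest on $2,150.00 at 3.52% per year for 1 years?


Formula: I = P * r * t
Substituting: I = $2,150.00 * 0.0352 * 1
Step: I = $2,150.00 * 0.0352
I = $75.68

$75.68


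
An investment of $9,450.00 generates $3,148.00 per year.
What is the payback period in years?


Formula: Payback = investment / annual cash flow
Substituting: Payback = $9,450.00 / $3,148.00
Payback = 3.0019 years

3.0019 years


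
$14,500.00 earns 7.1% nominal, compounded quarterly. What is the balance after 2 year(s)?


Formula: FV = P * (1 + r/m)^(m*t)
Period rate: r/m = 0.071 / 4 = 0.01775
Total periods: m*t = 4 * 2 = 8
Growth factor: (1 + 0.01775)^8 = 1.151142
FV = $14,500.00 * 1.151142 = $16,691.56

$16,691.56


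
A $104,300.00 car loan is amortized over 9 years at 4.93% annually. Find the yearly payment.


Formula: PMT = PV * r / (1 - (1+r)^(-n))
Denominator: 1 - (1 + 0.0493)^(-9) = 0.351511
Numerator: $104,300.00 * 0.0493 = 5141.99
PMT = 5141.99 / 0.351511 = $14,628.27

$14,628.27


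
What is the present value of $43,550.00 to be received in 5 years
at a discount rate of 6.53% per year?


Formula: PV = FV / (1 + r)^n
Substituting: PV = $43,550.00 / (1 + 0.0653)^5
Discount factor: (1.0653)^5 = 1.372017
PV = $43,550.00 / 1.372017 = $31,741.58

$31,741.58


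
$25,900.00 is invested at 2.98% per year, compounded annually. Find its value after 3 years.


Formula: FV = P * (1 + r)^n
Substituting: FV = $25,900.00 * (1 + 0.0298)^3
Growth factor: (1.0298)^3 = 1.092091
FV = $25,900.00 * 1.092091 = $28,285.15

$28,285.15


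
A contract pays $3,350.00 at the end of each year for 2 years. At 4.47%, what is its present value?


Formula: PV = PMT * (1 - (1+r)^(-n)) / r
Discount factor: (1 + 0.0447)^(-2) = 0.916256
Bracket: 1 - 0.916256 = 0.083744
PV = $3,350.00 * 0.083744 / 0.0447 = $6,276.12

$6,276.12


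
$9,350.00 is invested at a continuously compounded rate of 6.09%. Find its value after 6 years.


Formula: FV = P * e^(r*t)
Exponent: r*t = 0.0609 * 6 = 0.3654
e^(0.3654) = 1.44109
FV = $9,350.00 * 1.44109 = $13,474.19

$13,474.19


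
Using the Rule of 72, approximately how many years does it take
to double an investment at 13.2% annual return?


Formula: Years ≈ 72 / r
Substituting: Years ≈ 72 / 13.2
Years ≈ 5.5

5.5 years


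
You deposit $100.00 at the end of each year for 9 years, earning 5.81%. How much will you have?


Formula: FV = PMT * ((1+r)^n - 1) / r
Growth factor: (1 + 0.0581)^9 = 1.662419
Numerator: 1.662419 - 1 = 0.662419
FV = $100.00 * 0.662419 / 0.0581 = $1,140.14

$1,140.14


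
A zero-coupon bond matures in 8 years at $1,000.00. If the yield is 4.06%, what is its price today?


Formula: Price = FV / (1 + r)^n
Substituting: Price = $1,000.00 / (1 + 0.0406)^8
Discount factor: (1.0406)^8 = 1.374898
Price = $1,000.00 / 1.374898 = $727.33

$727.33


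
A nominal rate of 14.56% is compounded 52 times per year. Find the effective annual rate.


Formula: EAR = (1 + r/m)^m - 1
Period rate: r/m = 0.1456 / 52 = 0.0028
Compounding: (1 + 0.0028)^52 = 1.156498
EAR = 1.156498 - 1 = 0.156498

0.156498


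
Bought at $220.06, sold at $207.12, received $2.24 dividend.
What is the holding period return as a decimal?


Formula: HPR = (P1 - P0 + D) / P0
Gain: $207.12 - $220.06 + $2.24 = -$10.70
HPR = -$10.70 / $220.06 = -0.0486

-0.0486


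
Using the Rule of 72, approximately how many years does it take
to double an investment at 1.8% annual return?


Formula: Years ≈ 72 / r
Substituting: Years ≈ 72 / 1.8
Years ≈ 40.0

40.0 years


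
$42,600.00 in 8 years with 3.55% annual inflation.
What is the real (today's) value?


Formula: Real value = nominal / (1 + inflation)^years
Price level: (1 + 0.0355)^8 = 1.321907
Real value = $42,600.00 / 1.321907 = $32,226.18

$32,226.18


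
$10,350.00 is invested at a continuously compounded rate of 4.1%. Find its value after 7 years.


Formula: FV = P * e^(r*t)
Exponent: r*t = 0.041 * 7 = 0.287
e^(0.287) = 1.332424
FV = $10,350.00 * 1.332424 = $13,790.59

$13,790.59


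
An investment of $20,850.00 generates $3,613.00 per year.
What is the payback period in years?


Formula: Payback = investment / annual cash flow
Substituting: Payback = $20,850.00 / $3,613.00
Payback = 5.7708 years

5.7708 years


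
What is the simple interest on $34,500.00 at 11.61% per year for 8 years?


Formula: I = P * r * t
Substituting: I = $34,500.00 * 0.1161 * 8
Step: I = $34,500.00 * 0.9288
I = $32,043.60

$32,043.60


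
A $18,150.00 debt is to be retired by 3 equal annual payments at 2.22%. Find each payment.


Formula: PMT = PV * r / (1 - (1+r)^(-n))
Denominator: 1 - (1 + 0.0222)^(-3) = 0.063749
Numerator: $18,150.00 * 0.0222 = 402.93
PMT = 402.93 / 0.063749 = $6,320.59

$6,320.59


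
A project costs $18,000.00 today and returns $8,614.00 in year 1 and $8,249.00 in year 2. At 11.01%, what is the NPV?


Formula: NPV = C0 + C1/(1+r) + C2/(1+r)^2
Discount C1: $8,614.00 / (1 + 0.1101) = $7,759.66
Discount C2: $8,249.00 / (1 + 0.1101)^2 = $6,693.87
NPV = -$18,000.00 + $7,759.66 + $6,693.87 = -$3,546.47

-$3,546.47


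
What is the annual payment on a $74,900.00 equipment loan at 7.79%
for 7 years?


Formula: PMT = PV * r / (1 - (1+r)^(-n))
Denominator: 1 - (1 + 0.0779)^(-7) = 0.408506
Numerator: $74,900.00 * 0.0779 = 5834.71
PMT = 5834.71 / 0.408506 = $14,283.06

$14,283.06


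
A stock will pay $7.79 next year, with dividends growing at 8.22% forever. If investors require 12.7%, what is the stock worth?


Formula: P = D1 / (r - g)
Spread: r - g = 0.127 - 0.0822 = 0.0448
Substituting: P = $7.79 / 0.0448
P = $173.88

$173.88


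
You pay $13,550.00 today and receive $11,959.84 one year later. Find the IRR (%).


Formula: IRR = C1/C0 - 1
Substituting: IRR = $11,959.84 / $13,550.00 - 1
Ratio: 0.882645 - 1 = -0.117355
IRR = -11.7355%

-11.7355%


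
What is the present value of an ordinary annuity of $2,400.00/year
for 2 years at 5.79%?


Formula: PV = PMT * (1 - (1+r)^(-n)) / r
Discount factor: (1 + 0.0579)^(-2) = 0.893533
Bracket: 1 - 0.893533 = 0.106467
PV = $2,400.00 * 0.106467 / 0.0579 = $4,413.13

$4,413.13


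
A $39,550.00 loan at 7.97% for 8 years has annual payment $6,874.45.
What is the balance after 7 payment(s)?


Formula: Balance = PV*(1+r)^k - PMT*((1+r)^k - 1)/r
Growth: (1 + 0.0797)^7 = 1.710495
Accumulated factor: ((1+r)^k - 1)/r = 8.914612
Balance = $39,550.00 * 1.710495 - $6,874.45 * 8.914612
Balance = $6,367.00

$6,367.00


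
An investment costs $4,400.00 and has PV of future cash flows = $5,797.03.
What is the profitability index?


Formula: PI = PV(cash flows) / initial investment
Substituting: PI = $5,797.03 / $4,400.00
PI = 1.3175

1.3175


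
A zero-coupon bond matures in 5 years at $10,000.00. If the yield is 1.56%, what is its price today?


Formula: Price = FV / (1 + r)^n
Substituting: Price = $10,000.00 / (1 + 0.0156)^5
Discount factor: (1.0156)^5 = 1.080472
Price = $10,000.00 / 1.080472 = $9,255.22

$9,255.22


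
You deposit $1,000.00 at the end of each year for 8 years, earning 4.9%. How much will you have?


Formula: FV = PMT * ((1+r)^n - 1) / r
Growth factor: (1 + 0.049)^8 = 1.466236
Numerator: 1.466236 - 1 = 0.466236
FV = $1,000.00 * 0.466236 / 0.049 = $9,515.02

$9,515.02


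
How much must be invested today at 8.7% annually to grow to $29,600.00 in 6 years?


Formula: PV = FV / (1 + r)^n
Substituting: PV = $29,600.00 / (1 + 0.087)^6
Discount factor: (1.087)^6 = 1.649595
PV = $29,600.00 / 1.649595 = $17,943.80

$17,943.80


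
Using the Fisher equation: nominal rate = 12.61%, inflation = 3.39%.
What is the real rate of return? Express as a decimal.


Formula: (1 + r_real) = (1 + r_nom) / (1 + inflation)
Substituting: (1 + r_real) = 1.1261 / 1.0339
(1 + r_real) = 1.089177
r_real = 1.089177 - 1 = 0.089177

0.089177


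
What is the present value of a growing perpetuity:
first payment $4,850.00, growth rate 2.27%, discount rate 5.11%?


Formula: PV = C / (r - g)
Spread: r - g = 0.0511 - 0.0227 = 0.0284
Substituting: PV = $4,850.00 / 0.0284
PV = $170,774.65

$170,774.65


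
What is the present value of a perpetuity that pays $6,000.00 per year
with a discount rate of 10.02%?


Formula: PV = C / r
Substituting: PV = $6,000.00 / 0.1002
PV = $59,880.24

$59,880.24


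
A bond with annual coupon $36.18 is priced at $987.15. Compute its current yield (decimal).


Formula: Current yield = annual coupon / price
Substituting: CY = $36.18 / $987.15
CY = 0.036651

0.036651


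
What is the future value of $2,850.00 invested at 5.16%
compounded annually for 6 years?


Formula: FV = P * (1 + r)^n
Substituting: FV = $2,850.00 * (1 + 0.0516)^6
Growth factor: (1.0516)^6 = 1.352395
FV = $2,850.00 * 1.352395 = $3,854.32

$3,854.32


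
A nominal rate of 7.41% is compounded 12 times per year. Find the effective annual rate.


Formula: EAR = (1 + r/m)^m - 1
Period rate: r/m = 0.0741 / 12 = 0.006175
Compounding: (1 + 0.006175)^12 = 1.076669
EAR = 1.076669 - 1 = 0.076669

0.076669


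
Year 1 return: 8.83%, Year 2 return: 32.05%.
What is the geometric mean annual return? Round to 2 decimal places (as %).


Formula: Geometric mean = ((1+r1)*(1+r2))^(1/2) - 1
Product: (1 + 0.0883) * (1 + 0.3205) = 1.0883 * 1.3205 = 1.4371
Square root: 1.4371^0.5 = 1.198791
Geometric mean = 1.198791 - 1 = 0.198791
As percentage: 19.88%

19.88%


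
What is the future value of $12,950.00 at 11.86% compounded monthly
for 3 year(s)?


Formula: FV = P * (1 + r/m)^(m*t)
Period rate: r/m = 0.1186 / 12 = 0.009883
Total periods: m*t = 12 * 3 = 36
Growth factor: (1 + 0.009883)^36 = 1.424831
FV = $12,950.00 * 1.424831 = $18,451.56

$18,451.56


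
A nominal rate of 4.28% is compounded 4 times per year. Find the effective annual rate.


Formula: EAR = (1 + r/m)^m - 1
Period rate: r/m = 0.0428 / 4 = 0.0107
Compounding: (1 + 0.0107)^4 = 1.043492
EAR = 1.043492 - 1 = 0.043492

0.043492


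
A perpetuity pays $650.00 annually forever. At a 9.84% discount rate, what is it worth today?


Formula: PV = C / r
Substituting: PV = $650.00 / 0.0984
PV = $6,605.69

$6,605.69


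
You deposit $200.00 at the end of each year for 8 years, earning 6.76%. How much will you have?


Formula: FV = PMT * ((1+r)^n - 1) / r
Growth factor: (1 + 0.0676)^8 = 1.687596
Numerator: 1.687596 - 1 = 0.687596
FV = $200.00 * 0.687596 / 0.0676 = $2,034.31

$2,034.31


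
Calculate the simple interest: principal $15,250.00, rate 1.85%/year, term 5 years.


Formula: I = P * r * t
Substituting: I = $15,250.00 * 0.0185 * 5
Step: I = $15,250.00 * 0.0925
I = $1,410.63

$1,410.63


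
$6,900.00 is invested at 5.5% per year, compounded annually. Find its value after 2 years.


Formula: FV = P * (1 + r)^n
Substituting: FV = $6,900.00 * (1 + 0.055)^2
Growth factor: (1.055)^2 = 1.113025
FV = $6,900.00 * 1.113025 = $7,679.87

$7,679.87


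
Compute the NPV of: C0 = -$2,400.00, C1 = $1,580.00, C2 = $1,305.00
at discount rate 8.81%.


Formula: NPV = C0 + C1/(1+r) + C2/(1+r)^2
Discount C1: $1,580.00 / (1 + 0.0881) = $1,452.07
Discount C2: $1,305.00 / (1 + 0.0881)^2 = $1,102.23
NPV = -$2,400.00 + $1,452.07 + $1,102.23 = $154.30

$154.30


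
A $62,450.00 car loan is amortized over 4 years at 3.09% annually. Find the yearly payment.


Formula: PMT = PV * r / (1 - (1+r)^(-n))
Denominator: 1 - (1 + 0.0309)^(-4) = 0.114612
Numerator: $62,450.00 * 0.0309 = 1929.705
PMT = 1929.705 / 0.114612 = $16,836.91

$16,836.91


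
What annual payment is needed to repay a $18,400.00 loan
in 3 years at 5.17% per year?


Formula: PMT = PV * r / (1 - (1+r)^(-n))
Denominator: 1 - (1 + 0.0517)^(-3) = 0.140345
Numerator: $18,400.00 * 0.0517 = 951.28
PMT = 951.28 / 0.140345 = $6,778.17

$6,778.17


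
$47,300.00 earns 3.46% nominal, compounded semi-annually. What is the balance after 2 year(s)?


Formula: FV = P * (1 + r/m)^(m*t)
Period rate: r/m = 0.0346 / 2 = 0.0173
Total periods: m*t = 2 * 2 = 4
Growth factor: (1 + 0.0173)^4 = 1.071017
FV = $47,300.00 * 1.071017 = $50,659.08

$50,659.08


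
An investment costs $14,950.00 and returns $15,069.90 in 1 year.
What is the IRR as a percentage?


Formula: IRR = C1/C0 - 1
Substituting: IRR = $15,069.90 / $14,950.00 - 1
Ratio: 1.00802 - 1 = 0.00802
IRR = 0.802%

0.802%


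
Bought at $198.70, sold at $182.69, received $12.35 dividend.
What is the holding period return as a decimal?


Formula: HPR = (P1 - P0 + D) / P0
Gain: $182.69 - $198.70 + $12.35 = -$3.66
HPR = -$3.66 / $198.70 = -0.0184

-0.0184


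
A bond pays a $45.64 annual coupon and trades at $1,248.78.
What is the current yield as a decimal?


Formula: Current yield = annual coupon / price
Substituting: CY = $45.64 / $1,248.78
CY = 0.036548

0.036548


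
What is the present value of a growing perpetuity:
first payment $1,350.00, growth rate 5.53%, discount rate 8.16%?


Formula: PV = C / (r - g)
Spread: r - g = 0.0816 - 0.0553 = 0.0263
Substituting: PV = $1,350.00 / 0.0263
PV = $51,330.80

$51,330.80


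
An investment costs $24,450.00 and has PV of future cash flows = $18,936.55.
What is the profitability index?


Formula: PI = PV(cash flows) / initial investment
Substituting: PI = $18,936.55 / $24,450.00
PI = 0.7745

0.7745


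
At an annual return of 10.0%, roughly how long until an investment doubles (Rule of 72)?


Formula: Years ≈ 72 / r
Substituting: Years ≈ 72 / 10.0
Years ≈ 7.2

7.2 years


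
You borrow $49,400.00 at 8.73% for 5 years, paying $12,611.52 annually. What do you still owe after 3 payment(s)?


Formula: Balance = PV*(1+r)^k - PMT*((1+r)^k - 1)/r
Growth: (1 + 0.0873)^3 = 1.285429
Accumulated factor: ((1+r)^k - 1)/r = 3.269521
Balance = $49,400.00 * 1.285429 - $12,611.52 * 3.269521
Balance = $22,266.57

$22,266.57


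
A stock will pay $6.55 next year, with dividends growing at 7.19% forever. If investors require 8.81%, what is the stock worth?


Formula: P = D1 / (r - g)
Spread: r - g = 0.0881 - 0.0719 = 0.0162
Substituting: P = $6.55 / 0.0162
P = $404.32

$404.32


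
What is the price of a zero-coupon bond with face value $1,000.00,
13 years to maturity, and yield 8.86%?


Formula: Price = FV / (1 + r)^n
Substituting: Price = $1,000.00 / (1 + 0.0886)^13
Discount factor: (1.0886)^13 = 3.015007
Price = $1,000.00 / 3.015007 = $331.67

$331.67


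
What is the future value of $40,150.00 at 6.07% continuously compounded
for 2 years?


Formula: FV = P * e^(r*t)
Exponent: r*t = 0.0607 * 2 = 0.1214
e^(0.1214) = 1.129076
FV = $40,150.00 * 1.129076 = $45,332.42

$45,332.42


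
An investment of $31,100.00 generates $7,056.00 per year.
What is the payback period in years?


Formula: Payback = investment / annual cash flow
Substituting: Payback = $31,100.00 / $7,056.00
Payback = 4.4076 years

4.4076 years


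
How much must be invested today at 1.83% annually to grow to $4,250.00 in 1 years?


Formula: PV = FV / (1 + r)^n
Substituting: PV = $4,250.00 / (1 + 0.0183)^1
Discount factor: (1.0183)^1 = 1.0183
PV = $4,250.00 / 1.0183 = $4,173.62

$4,173.62


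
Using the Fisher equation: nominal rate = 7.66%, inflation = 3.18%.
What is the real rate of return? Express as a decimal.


Formula: (1 + r_real) = (1 + r_nom) / (1 + inflation)
Substituting: (1 + r_real) = 1.0766 / 1.0318
(1 + r_real) = 1.043419
r_real = 1.043419 - 1 = 0.043419

0.043419


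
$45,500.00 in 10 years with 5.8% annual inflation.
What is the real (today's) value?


Formula: Real value = nominal / (1 + inflation)^years
Price level: (1 + 0.058)^10 = 1.757344
Real value = $45,500.00 / 1.757344 = $25,891.35

$25,891.35


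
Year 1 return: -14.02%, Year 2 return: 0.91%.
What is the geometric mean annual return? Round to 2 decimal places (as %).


Formula: Geometric mean = ((1+r1)*(1+r2))^(1/2) - 1
Product: (1 + -0.1402) * (1 + 0.0091) = 0.8598 * 1.0091 = 0.867624
Square root: 0.867624^0.5 = 0.931463
Geometric mean = 0.931463 - 1 = -0.068537
As percentage: -6.85%

-6.85%


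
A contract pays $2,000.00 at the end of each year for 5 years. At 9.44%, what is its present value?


Formula: PV = PMT * (1 - (1+r)^(-n)) / r
Discount factor: (1 + 0.0944)^(-5) = 0.636971
Bracket: 1 - 0.636971 = 0.363029
PV = $2,000.00 * 0.363029 / 0.0944 = $7,691.29

$7,691.29


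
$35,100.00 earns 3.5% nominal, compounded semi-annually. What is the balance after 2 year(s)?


Formula: FV = P * (1 + r/m)^(m*t)
Period rate: r/m = 0.035 / 2 = 0.0175
Total periods: m*t = 2 * 2 = 4
Growth factor: (1 + 0.0175)^4 = 1.071859
FV = $35,100.00 * 1.071859 = $37,622.25

$37,622.25


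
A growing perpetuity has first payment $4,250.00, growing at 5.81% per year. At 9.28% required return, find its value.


Formula: PV = C / (r - g)
Spread: r - g = 0.0928 - 0.0581 = 0.0347
Substituting: PV = $4,250.00 / 0.0347
PV = $122,478.39

$122,478.39


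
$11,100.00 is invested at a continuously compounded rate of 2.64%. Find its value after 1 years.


Formula: FV = P * e^(r*t)
Exponent: r*t = 0.0264 * 1 = 0.0264
e^(0.0264) = 1.026752
FV = $11,100.00 * 1.026752 = $11,396.94

$11,396.94


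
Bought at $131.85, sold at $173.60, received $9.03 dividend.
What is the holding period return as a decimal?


Formula: HPR = (P1 - P0 + D) / P0
Gain: $173.60 - $131.85 + $9.03 = $50.78
HPR = $50.78 / $131.85 = 0.3851

0.3851


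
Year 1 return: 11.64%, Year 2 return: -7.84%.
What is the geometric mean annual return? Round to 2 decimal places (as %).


Formula: Geometric mean = ((1+r1)*(1+r2))^(1/2) - 1
Product: (1 + 0.1164) * (1 + -0.0784) = 1.1164 * 0.9216 = 1.028874
Square root: 1.028874^0.5 = 1.014334
Geometric mean = 1.014334 - 1 = 0.014334
As percentage: 1.43%

1.43%


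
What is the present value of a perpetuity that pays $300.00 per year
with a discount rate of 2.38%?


Formula: PV = C / r
Substituting: PV = $300.00 / 0.0238
PV = $12,605.04

$12,605.04


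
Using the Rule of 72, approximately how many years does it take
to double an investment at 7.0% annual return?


Formula: Years ≈ 72 / r
Substituting: Years ≈ 72 / 7.0
Years ≈ 10.3

10.3 years


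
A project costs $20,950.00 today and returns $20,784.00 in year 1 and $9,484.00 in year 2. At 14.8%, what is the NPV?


Formula: NPV = C0 + C1/(1+r) + C2/(1+r)^2
Discount C1: $20,784.00 / (1 + 0.148) = $18,104.53
Discount C2: $9,484.00 / (1 + 0.148)^2 = $7,196.28
NPV = -$20,950.00 + $18,104.53 + $7,196.28 = $4,350.80

$4,350.80


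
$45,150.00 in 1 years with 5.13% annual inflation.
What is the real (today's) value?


Formula: Real value = nominal / (1 + inflation)^years
Price level: (1 + 0.0513)^1 = 1.0513
Real value = $45,150.00 / 1.0513 = $42,946.83

$42,946.83


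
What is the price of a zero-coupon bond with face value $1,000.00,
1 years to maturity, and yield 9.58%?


Formula: Price = FV / (1 + r)^n
Substituting: Price = $1,000.00 / (1 + 0.0958)^1
Discount factor: (1.0958)^1 = 1.0958
Price = $1,000.00 / 1.0958 = $912.58

$912.58


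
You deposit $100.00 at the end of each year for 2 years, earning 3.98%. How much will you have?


Formula: FV = PMT * ((1+r)^n - 1) / r
Growth factor: (1 + 0.0398)^2 = 1.081184
Numerator: 1.081184 - 1 = 0.081184
FV = $100.00 * 0.081184 / 0.0398 = $203.98

$203.98


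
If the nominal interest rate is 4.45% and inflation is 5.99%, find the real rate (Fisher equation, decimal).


Formula: (1 + r_real) = (1 + r_nom) / (1 + inflation)
Substituting: (1 + r_real) = 1.0445 / 1.0599
(1 + r_real) = 0.98547
r_real = 0.98547 - 1 = -0.01453

-0.01453


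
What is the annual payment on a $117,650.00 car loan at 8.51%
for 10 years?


Formula: PMT = PV * r / (1 - (1+r)^(-n))
Denominator: 1 - (1 + 0.0851)^(-10) = 0.558122
Numerator: $117,650.00 * 0.0851 = 10012.015
PMT = 10012.015 / 0.558122 = $17,938.76

$17,938.76


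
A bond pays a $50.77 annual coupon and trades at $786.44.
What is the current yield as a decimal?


Formula: Current yield = annual coupon / price
Substituting: CY = $50.77 / $786.44
CY = 0.064557

0.064557


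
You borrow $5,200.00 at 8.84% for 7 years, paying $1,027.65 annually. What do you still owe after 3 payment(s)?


Formula: Balance = PV*(1+r)^k - PMT*((1+r)^k - 1)/r
Growth: (1 + 0.0884)^3 = 1.289334
Accumulated factor: ((1+r)^k - 1)/r = 3.273015
Balance = $5,200.00 * 1.289334 - $1,027.65 * 3.273015
Balance = $3,341.03

$3,341.03


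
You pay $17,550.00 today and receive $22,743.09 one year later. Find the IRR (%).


Formula: IRR = C1/C0 - 1
Substituting: IRR = $22,743.09 / $17,550.00 - 1
Ratio: 1.295903 - 1 = 0.295903
IRR = 29.5903%

29.5903%


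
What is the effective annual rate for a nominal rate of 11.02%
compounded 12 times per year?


Formula: EAR = (1 + r/m)^m - 1
Period rate: r/m = 0.1102 / 12 = 0.009183
Compounding: (1 + 0.009183)^12 = 1.11594
EAR = 1.11594 - 1 = 0.11594

0.11594


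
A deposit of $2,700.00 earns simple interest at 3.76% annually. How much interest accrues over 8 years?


Formula: I = P * r * t
Substituting: I = $2,700.00 * 0.0376 * 8
Step: I = $2,700.00 * 0.3008
I = $812.16

$812.16


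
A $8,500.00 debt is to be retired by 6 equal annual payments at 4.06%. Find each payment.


Formula: PMT = PV * r / (1 - (1+r)^(-n))
Denominator: 1 - (1 + 0.0406)^(-6) = 0.212416
Numerator: $8,500.00 * 0.0406 = 345.1
PMT = 345.1 / 0.212416 = $1,624.64

$1,624.64


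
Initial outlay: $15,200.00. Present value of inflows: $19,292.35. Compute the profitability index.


Formula: PI = PV(cash flows) / initial investment
Substituting: PI = $19,292.35 / $15,200.00
PI = 1.2692

1.2692


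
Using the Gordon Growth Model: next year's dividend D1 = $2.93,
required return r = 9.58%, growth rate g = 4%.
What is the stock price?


Formula: P = D1 / (r - g)
Spread: r - g = 0.0958 - 0.04 = 0.0558
Substituting: P = $2.93 / 0.0558
P = $52.51

$52.51


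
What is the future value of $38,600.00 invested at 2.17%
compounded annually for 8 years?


Formula: FV = P * (1 + r)^n
Substituting: FV = $38,600.00 * (1 + 0.0217)^8
Growth factor: (1.0217)^8 = 1.187373
FV = $38,600.00 * 1.187373 = $45,832.60

$45,832.60


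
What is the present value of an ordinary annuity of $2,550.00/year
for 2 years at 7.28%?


Formula: PV = PMT * (1 - (1+r)^(-n)) / r
Discount factor: (1 + 0.0728)^(-2) = 0.868885
Bracket: 1 - 0.868885 = 0.131115
PV = $2,550.00 * 0.131115 / 0.0728 = $4,592.62

$4,592.62


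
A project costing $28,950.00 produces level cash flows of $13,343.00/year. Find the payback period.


Formula: Payback = investment / annual cash flow
Substituting: Payback = $28,950.00 / $13,343.00
Payback = 2.1697 years

2.1697 years


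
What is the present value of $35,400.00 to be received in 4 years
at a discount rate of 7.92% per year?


Formula: PV = FV / (1 + r)^n
Substituting: PV = $35,400.00 / (1 + 0.0792)^4
Discount factor: (1.0792)^4 = 1.356462
PV = $35,400.00 / 1.356462 = $26,097.30

$26,097.30


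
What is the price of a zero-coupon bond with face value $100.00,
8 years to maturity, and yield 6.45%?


Formula: Price = FV / (1 + r)^n
Substituting: Price = $100.00 / (1 + 0.0645)^8
Discount factor: (1.0645)^8 = 1.64879
Price = $100.00 / 1.64879 = $60.65

$60.65


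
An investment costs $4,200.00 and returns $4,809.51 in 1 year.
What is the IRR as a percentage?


Formula: IRR = C1/C0 - 1
Substituting: IRR = $4,809.51 / $4,200.00 - 1
Ratio: 1.145121 - 1 = 0.145121
IRR = 14.5121%

14.5121%


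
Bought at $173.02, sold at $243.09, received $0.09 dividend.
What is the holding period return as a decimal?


Formula: HPR = (P1 - P0 + D) / P0
Gain: $243.09 - $173.02 + $0.09 = $70.16
HPR = $70.16 / $173.02 = 0.4055

0.4055


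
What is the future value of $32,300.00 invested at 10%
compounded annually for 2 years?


Formula: FV = P * (1 + r)^n
Substituting: FV = $32,300.00 * (1 + 0.1)^2
Growth factor: (1.1)^2 = 1.21
FV = $32,300.00 * 1.21 = $39,083.00

$39,083.00


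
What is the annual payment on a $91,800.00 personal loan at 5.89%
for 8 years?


Formula: PMT = PV * r / (1 - (1+r)^(-n))
Denominator: 1 - (1 + 0.0589)^(-8) = 0.367355
Numerator: $91,800.00 * 0.0589 = 5407.02
PMT = 5407.02 / 0.367355 = $14,718.81

$14,718.81


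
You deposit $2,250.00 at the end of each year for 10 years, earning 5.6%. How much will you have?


Formula: FV = PMT * ((1+r)^n - 1) / r
Growth factor: (1 + 0.056)^10 = 1.724405
Numerator: 1.724405 - 1 = 0.724405
FV = $2,250.00 * 0.724405 / 0.056 = $29,105.54

$29,105.54


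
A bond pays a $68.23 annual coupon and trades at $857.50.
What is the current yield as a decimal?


Formula: Current yield = annual coupon / price
Substituting: CY = $68.23 / $857.50
CY = 0.079569

0.079569


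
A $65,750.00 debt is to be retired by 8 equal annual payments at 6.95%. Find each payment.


Formula: PMT = PV * r / (1 - (1+r)^(-n))
Denominator: 1 - (1 + 0.0695)^(-8) = 0.415811
Numerator: $65,750.00 * 0.0695 = 4569.625
PMT = 4569.625 / 0.415811 = $10,989.68

$10,989.68


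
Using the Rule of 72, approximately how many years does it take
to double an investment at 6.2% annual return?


Formula: Years ≈ 72 / r
Substituting: Years ≈ 72 / 6.2
Years ≈ 11.6

11.6 years


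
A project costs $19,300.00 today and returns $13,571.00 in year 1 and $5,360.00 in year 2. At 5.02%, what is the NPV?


Formula: NPV = C0 + C1/(1+r) + C2/(1+r)^2
Discount C1: $13,571.00 / (1 + 0.0502) = $12,922.30
Discount C2: $5,360.00 / (1 + 0.0502)^2 = $4,859.83
NPV = -$19,300.00 + $12,922.30 + $4,859.83 = -$1,517.87

-$1,517.87


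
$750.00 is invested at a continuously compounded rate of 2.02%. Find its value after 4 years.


Formula: FV = P * e^(r*t)
Exponent: r*t = 0.0202 * 4 = 0.0808
e^(0.0808) = 1.084154
FV = $750.00 * 1.084154 = $813.12

$813.12


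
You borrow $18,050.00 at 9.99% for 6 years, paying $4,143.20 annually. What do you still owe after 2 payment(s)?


Formula: Balance = PV*(1+r)^k - PMT*((1+r)^k - 1)/r
Growth: (1 + 0.0999)^2 = 1.20978
Accumulated factor: ((1+r)^k - 1)/r = 2.0999
Balance = $18,050.00 * 1.20978 - $4,143.20 * 2.0999
Balance = $13,136.22

$13,136.22


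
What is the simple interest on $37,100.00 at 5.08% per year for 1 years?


Formula: I = P * r * t
Substituting: I = $37,100.00 * 0.0508 * 1
Step: I = $37,100.00 * 0.0508
I = $1,884.68

$1,884.68


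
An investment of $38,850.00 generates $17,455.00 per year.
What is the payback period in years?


Formula: Payback = investment / annual cash flow
Substituting: Payback = $38,850.00 / $17,455.00
Payback = 2.2257 years

2.2257 years


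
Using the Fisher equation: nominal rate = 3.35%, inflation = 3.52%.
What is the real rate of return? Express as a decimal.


Formula: (1 + r_real) = (1 + r_nom) / (1 + inflation)
Substituting: (1 + r_real) = 1.0335 / 1.0352
(1 + r_real) = 0.998358
r_real = 0.998358 - 1 = -0.001642

-0.001642


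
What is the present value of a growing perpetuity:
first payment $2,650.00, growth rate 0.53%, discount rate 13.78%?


Formula: PV = C / (r - g)
Spread: r - g = 0.1378 - 0.0053 = 0.1325
Substituting: PV = $2,650.00 / 0.1325
PV = $20,000.00

$20,000.00


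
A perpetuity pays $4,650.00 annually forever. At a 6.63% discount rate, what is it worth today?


Formula: PV = C / r
Substituting: PV = $4,650.00 / 0.0663
PV = $70,135.75

$70,135.75


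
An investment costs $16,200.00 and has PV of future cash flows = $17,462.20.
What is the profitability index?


Formula: PI = PV(cash flows) / initial investment
Substituting: PI = $17,462.20 / $16,200.00
PI = 1.0779

1.0779


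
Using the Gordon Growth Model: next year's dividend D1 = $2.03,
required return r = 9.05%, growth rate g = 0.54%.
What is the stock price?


Formula: P = D1 / (r - g)
Spread: r - g = 0.0905 - 0.0054 = 0.0851
Substituting: P = $2.03 / 0.0851
P = $23.85

$23.85


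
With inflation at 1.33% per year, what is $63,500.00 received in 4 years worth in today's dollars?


Formula: Real value = nominal / (1 + inflation)^years
Price level: (1 + 0.0133)^4 = 1.054271
Real value = $63,500.00 / 1.054271 = $60,231.21

$60,231.21


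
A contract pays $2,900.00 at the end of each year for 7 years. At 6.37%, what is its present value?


Formula: PV = PMT * (1 - (1+r)^(-n)) / r
Discount factor: (1 + 0.0637)^(-7) = 0.649032
Bracket: 1 - 0.649032 = 0.350968
PV = $2,900.00 * 0.350968 / 0.0637 = $15,978.15

$15,978.15


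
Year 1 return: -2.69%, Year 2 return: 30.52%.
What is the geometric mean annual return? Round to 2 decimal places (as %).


Formula: Geometric mean = ((1+r1)*(1+r2))^(1/2) - 1
Product: (1 + -0.0269) * (1 + 0.3052) = 0.9731 * 1.3052 = 1.27009
Square root: 1.27009^0.5 = 1.126983
Geometric mean = 1.126983 - 1 = 0.126983
As percentage: 12.70%

12.70%


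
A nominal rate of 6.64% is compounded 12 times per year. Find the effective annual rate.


Formula: EAR = (1 + r/m)^m - 1
Period rate: r/m = 0.0664 / 12 = 0.005533
Compounding: (1 + 0.005533)^12 = 1.068459
EAR = 1.068459 - 1 = 0.068459

0.068459


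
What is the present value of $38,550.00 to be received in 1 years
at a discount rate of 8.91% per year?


Formula: PV = FV / (1 + r)^n
Substituting: PV = $38,550.00 / (1 + 0.0891)^1
Discount factor: (1.0891)^1 = 1.0891
PV = $38,550.00 / 1.0891 = $35,396.20

$35,396.20


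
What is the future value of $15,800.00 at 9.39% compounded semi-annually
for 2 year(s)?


Formula: FV = P * (1 + r/m)^(m*t)
Period rate: r/m = 0.0939 / 2 = 0.04695
Total periods: m*t = 2 * 2 = 4
Growth factor: (1 + 0.04695)^4 = 1.201445
FV = $15,800.00 * 1.201445 = $18,982.83

$18,982.83


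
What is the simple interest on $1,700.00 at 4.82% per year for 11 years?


Formula: I = P * r * t
Substituting: I = $1,700.00 * 0.0482 * 11
Step: I = $1,700.00 * 0.5302
I = $901.34

$901.34


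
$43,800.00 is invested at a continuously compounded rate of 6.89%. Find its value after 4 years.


Formula: FV = P * e^(r*t)
Exponent: r*t = 0.0689 * 4 = 0.2756
e^(0.2756) = 1.317321
FV = $43,800.00 * 1.317321 = $57,698.65

$57,698.65


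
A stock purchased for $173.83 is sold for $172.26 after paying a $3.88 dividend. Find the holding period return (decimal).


Formula: HPR = (P1 - P0 + D) / P0
Gain: $172.26 - $173.83 + $3.88 = $2.31
HPR = $2.31 / $173.83 = 0.0133

0.0133


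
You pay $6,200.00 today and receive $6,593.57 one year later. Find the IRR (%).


Formula: IRR = C1/C0 - 1
Substituting: IRR = $6,593.57 / $6,200.00 - 1
Ratio: 1.063479 - 1 = 0.063479
IRR = 6.3479%

6.3479%


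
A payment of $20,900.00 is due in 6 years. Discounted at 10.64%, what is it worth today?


Formula: PV = FV / (1 + r)^n
Substituting: PV = $20,900.00 / (1 + 0.1064)^6
Discount factor: (1.1064)^6 = 1.834311
PV = $20,900.00 / 1.834311 = $11,393.92

$11,393.92


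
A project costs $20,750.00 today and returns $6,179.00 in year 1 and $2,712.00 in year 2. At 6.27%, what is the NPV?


Formula: NPV = C0 + C1/(1+r) + C2/(1+r)^2
Discount C1: $6,179.00 / (1 + 0.0627) = $5,814.43
Discount C2: $2,712.00 / (1 + 0.0627)^2 = $2,401.42
NPV = -$20,750.00 + $5,814.43 + $2,401.42 = -$12,534.14

-$12,534.14


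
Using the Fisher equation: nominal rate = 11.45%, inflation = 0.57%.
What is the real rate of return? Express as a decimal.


Formula: (1 + r_real) = (1 + r_nom) / (1 + inflation)
Substituting: (1 + r_real) = 1.1145 / 1.0057
(1 + r_real) = 1.108183
r_real = 1.108183 - 1 = 0.108183

0.108183


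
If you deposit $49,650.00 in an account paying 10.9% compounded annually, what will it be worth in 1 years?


Formula: FV = P * (1 + r)^n
Substituting: FV = $49,650.00 * (1 + 0.109)^1
Growth factor: (1.109)^1 = 1.109
FV = $49,650.00 * 1.109 = $55,061.85

$55,061.85


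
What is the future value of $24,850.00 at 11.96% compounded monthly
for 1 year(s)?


Formula: FV = P * (1 + r/m)^(m*t)
Period rate: r/m = 0.1196 / 12 = 0.009967
Total periods: m*t = 12 * 1 = 12
Growth factor: (1 + 0.009967)^12 = 1.126379
FV = $24,850.00 * 1.126379 = $27,990.51

$27,990.51
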